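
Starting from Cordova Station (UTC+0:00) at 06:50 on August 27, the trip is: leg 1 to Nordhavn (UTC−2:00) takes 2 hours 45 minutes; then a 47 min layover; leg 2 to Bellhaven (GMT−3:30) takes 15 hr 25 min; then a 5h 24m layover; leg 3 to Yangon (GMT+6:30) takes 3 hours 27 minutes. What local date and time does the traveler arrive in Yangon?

Cordova Station is at UTC+0, so departure is already 06:50 UTC on Aug 27.
Add 2 hours 45 minutes leg 1 → 09:35 UTC.
Add 47 minutes layover in Nordhavn → 10:22 UTC.
Add 15 hours 25 minutes leg 2 → 01:47 UTC (Aug 28).
Add 5 hours and 24 minutes layover in Bellhaven → 07:11 UTC.
Add 3 hours 27 minutes leg 3 → 10:38 UTC.
Yangon is UTC+6:30, so local arrival = 10:38 + 6:30 = 17:08 on Aug 28.

17:08 on Aug 28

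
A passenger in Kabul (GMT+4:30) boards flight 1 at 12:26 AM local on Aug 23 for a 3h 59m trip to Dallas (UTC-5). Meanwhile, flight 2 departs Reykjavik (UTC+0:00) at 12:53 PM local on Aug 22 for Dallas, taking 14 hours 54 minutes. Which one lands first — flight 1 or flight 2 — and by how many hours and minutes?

Flight 1 in UTC: 12:26 AM − 4:30 = 7:56 PM on Aug 22.
+3 hours 59 minutes → arrive 11:55 PM UTC on Aug 22.
Flight 2 departs at 12:53 PM UTC (Aug 22).
+14 hours and 54 minutes → arrive 3:47 AM UTC on Aug 23.
Flight 1 lands earlier by 3 hours 52 minutes.

the first, by 3 hours 52 minutes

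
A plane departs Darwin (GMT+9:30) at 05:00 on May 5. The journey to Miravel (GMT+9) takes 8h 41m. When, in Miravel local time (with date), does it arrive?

13:11 on May 5

Miravel is 0:30 behind Darwin.
After 8 hours 41 minutes it is 13:41 in Darwin.
Shift by the zone difference: 13:41 − 0:30 = 13:11 on May 5 in Miravel.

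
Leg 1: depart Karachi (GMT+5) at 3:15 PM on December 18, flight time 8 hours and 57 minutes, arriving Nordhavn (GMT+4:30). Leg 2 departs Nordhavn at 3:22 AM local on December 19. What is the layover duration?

3 hours 40 minutes

Convert departure to UTC: 3:15 PM − 5:00 = 10:15 AM UTC on Dec 18.
Add 8 hours and 57 minutes flight time → 7:12 PM UTC.
Nordhavn is UTC+4:30, so local arrival = 7:12 PM + 4:30 = 11:42 PM on Dec 18.
Layover = 3:22 AM − 11:42 PM (+1 day) = 3 hours 40 minutes.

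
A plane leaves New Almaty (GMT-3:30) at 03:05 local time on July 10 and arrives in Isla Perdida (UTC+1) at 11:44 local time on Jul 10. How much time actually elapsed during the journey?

Isla Perdida is 4:30 ahead of New Almaty.
Clock-face elapsed time (ignoring zones) is 8 hours 39 minutes.
Actual elapsed = 8 hours 39 minutes − 4:30 = 4 hours 9 minutes.

4 hours 9 minutes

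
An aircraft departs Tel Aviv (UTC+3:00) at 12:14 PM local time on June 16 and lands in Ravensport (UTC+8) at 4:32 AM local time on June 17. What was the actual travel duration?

11 hours 18 minutes

Departure in UTC: 12:14 PM − 3:00 = 9:14 AM on Jun 16.
Arrival in UTC: 4:32 AM − 8:00 = 8:32 PM on Jun 16.
Elapsed = 8:32 PM − 9:14 AM = 11 hours 18 minutes.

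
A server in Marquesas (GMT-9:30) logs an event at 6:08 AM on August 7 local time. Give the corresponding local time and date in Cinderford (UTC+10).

In UTC: 6:08 AM + 9:30 = 3:38 PM on Aug 7.
Cinderford is UTC+10:00: 3:38 PM + 10:00 = 1:38 AM on Aug 8.

1:38 AM on Aug 8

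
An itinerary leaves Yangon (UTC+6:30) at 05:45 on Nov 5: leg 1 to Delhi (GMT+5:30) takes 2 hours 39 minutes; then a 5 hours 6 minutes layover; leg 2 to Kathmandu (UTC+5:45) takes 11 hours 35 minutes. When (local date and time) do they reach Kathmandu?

Convert departure to UTC: 05:45 − 6:30 = 23:15 UTC on Nov 4.
Add 2 hours and 39 minutes leg 1 → 01:54 UTC (Nov 5).
Add 5 hours and 6 minutes layover in Delhi → 07:00 UTC.
Add 11 hours 35 minutes leg 2 → 18:35 UTC.
Kathmandu is UTC+5:45, so local arrival = 18:35 + 5:45 = 00:20 on Nov 6.

00:20 on November 6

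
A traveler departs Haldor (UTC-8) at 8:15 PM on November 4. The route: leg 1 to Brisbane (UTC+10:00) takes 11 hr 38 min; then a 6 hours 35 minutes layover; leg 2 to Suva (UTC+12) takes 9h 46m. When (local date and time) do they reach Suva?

Convert departure to UTC: 8:15 PM + 8:00 = 4:15 AM UTC on Nov 5.
Add 11 hours 38 minutes leg 1 → 3:53 PM UTC.
Add 6 hours 35 minutes layover in Brisbane → 10:28 PM UTC.
Add 9 hours and 46 minutes leg 2 → 8:14 AM UTC (Nov 6).
Suva is UTC+12:00, so local arrival = 8:14 AM + 12:00 = 8:14 PM on Nov 6.

8:14 PM on November 6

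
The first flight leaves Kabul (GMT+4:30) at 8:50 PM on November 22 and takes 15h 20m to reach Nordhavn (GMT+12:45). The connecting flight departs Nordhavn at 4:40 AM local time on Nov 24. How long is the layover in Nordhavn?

8 hours 15 minutes

Convert departure to UTC: 8:50 PM − 4:30 = 4:20 PM UTC on Nov 22.
Add 15 hours and 20 minutes flight time → 7:40 AM UTC (Nov 23).
Nordhavn is UTC+12:45, so local arrival = 7:40 AM + 12:45 = 8:25 PM on Nov 23.
Layover = 4:40 AM − 8:25 PM (+1 day) = 8 hours 15 minutes.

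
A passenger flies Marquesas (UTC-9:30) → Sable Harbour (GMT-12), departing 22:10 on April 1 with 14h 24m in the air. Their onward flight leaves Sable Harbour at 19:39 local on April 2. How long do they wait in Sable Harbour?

Convert departure to UTC: 22:10 + 9:30 = 07:40 UTC on Apr 2.
Add 14 hours and 24 minutes flight time → 22:04 UTC.
Sable Harbour is UTC−12:00, so local arrival = 22:04 − 12:00 = 10:04 on Apr 2.
Layover = 19:39 − 10:04 = 9 hours 35 minutes.

9 hours 35 minutes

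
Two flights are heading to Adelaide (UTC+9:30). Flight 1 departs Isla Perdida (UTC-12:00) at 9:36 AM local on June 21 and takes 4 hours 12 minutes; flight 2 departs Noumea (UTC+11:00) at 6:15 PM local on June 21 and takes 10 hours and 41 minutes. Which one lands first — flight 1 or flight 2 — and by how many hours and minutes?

the second, by 7 hours 52 minutes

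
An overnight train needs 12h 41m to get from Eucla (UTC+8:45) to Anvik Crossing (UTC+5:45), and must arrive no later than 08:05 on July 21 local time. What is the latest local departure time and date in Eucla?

Target arrival in UTC: 08:05 − 5:45 = 02:20 on Jul 21.
Subtract 12 hours 41 minutes → departure 13:39 UTC on Jul 20.
Eucla is UTC+8:45: 13:39 + 8:45 = 22:24 on Jul 20.

22:24 on July 20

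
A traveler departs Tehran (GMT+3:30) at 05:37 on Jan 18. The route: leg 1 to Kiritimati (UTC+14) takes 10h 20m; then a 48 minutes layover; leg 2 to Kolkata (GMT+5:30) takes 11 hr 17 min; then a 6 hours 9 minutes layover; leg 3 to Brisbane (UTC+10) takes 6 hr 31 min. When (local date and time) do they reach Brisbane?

Convert departure to UTC: 05:37 − 3:30 = 02:07 UTC on Jan 18.
Add 10 hours 20 minutes leg 1 → 12:27 UTC.
Add 48 minutes layover in Kiritimati → 13:15 UTC.
Add 11 hours and 17 minutes leg 2 → 00:32 UTC (Jan 19).
Add 6 hours and 9 minutes layover in Kolkata → 06:41 UTC.
Add 6 hours 31 minutes leg 3 → 13:12 UTC.
Brisbane is UTC+10:00, so local arrival = 13:12 + 10:00 = 23:12 on Jan 19.

23:12 on January 19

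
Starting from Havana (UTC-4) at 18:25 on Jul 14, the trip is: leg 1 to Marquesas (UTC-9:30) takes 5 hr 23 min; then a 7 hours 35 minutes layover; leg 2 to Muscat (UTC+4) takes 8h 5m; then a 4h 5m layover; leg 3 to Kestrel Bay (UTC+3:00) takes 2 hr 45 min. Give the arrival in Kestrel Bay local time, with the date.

05:18 on Jul 16

Convert departure to UTC: 18:25 + 4:00 = 22:25 UTC on Jul 14.
Add 5 hours 23 minutes leg 1 → 03:48 UTC (Jul 15).
Add 7 hours and 35 minutes layover in Marquesas → 11:23 UTC.
Add 8 hours 5 minutes leg 2 → 19:28 UTC.
Add 4 hours 5 minutes layover in Muscat → 23:33 UTC.
Add 2 hours 45 minutes leg 3 → 02:18 UTC (Jul 16).
Kestrel Bay is UTC+3:00, so local arrival = 02:18 + 3:00 = 05:18 on Jul 16.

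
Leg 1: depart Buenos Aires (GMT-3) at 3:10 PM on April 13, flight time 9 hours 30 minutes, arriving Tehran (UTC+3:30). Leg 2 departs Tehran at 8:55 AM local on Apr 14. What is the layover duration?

1 hour 45 minutes

Convert departure to UTC: 3:10 PM + 3:00 = 6:10 PM UTC on Apr 13.
Add 9 hours and 30 minutes flight time → 3:40 AM UTC (Apr 14).
Tehran is UTC+3:30, so local arrival = 3:40 AM + 3:30 = 7:10 AM on Apr 14.
Layover = 8:55 AM − 7:10 AM = 1 hour 45 minutes.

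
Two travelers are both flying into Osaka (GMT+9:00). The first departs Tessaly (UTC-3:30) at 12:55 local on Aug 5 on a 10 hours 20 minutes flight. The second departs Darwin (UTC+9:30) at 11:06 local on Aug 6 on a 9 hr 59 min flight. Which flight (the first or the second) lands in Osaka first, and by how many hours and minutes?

the first, by 8 hours 50 minutes

Flight 1 in UTC: 12:55 + 3:30 = 16:25 on Aug 5.
+10 hours and 20 minutes → arrive 02:45 UTC on Aug 6.
Flight 2 in UTC: 11:06 − 9:30 = 01:36 on Aug 6.
+9 hours 59 minutes → arrive 11:35 UTC on Aug 6.
Flight 1 lands earlier by 8 hours 50 minutes.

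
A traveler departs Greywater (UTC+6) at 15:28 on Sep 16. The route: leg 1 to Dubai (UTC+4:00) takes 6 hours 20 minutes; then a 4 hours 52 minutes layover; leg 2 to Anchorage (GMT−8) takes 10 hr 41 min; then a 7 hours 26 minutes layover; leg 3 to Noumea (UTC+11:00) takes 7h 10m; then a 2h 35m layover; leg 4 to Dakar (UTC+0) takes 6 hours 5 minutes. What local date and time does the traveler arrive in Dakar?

06:37 on September 18

Convert departure to UTC: 15:28 − 6:00 = 09:28 UTC on Sep 16.
Add 6 hours 20 minutes leg 1 → 15:48 UTC.
Add 4 hours 52 minutes layover in Dubai → 20:40 UTC.
Add 10 hours 41 minutes leg 2 → 07:21 UTC (Sep 17).
Add 7 hours and 26 minutes layover in Anchorage → 14:47 UTC.
Add 7 hours 10 minutes leg 3 → 21:57 UTC.
Add 2 hours and 35 minutes layover in Noumea → 00:32 UTC (Sep 18).
Add 6 hours 5 minutes leg 4 → 06:37 UTC.
Dakar is UTC+0, so local arrival is the same: 06:37 on Sep 18.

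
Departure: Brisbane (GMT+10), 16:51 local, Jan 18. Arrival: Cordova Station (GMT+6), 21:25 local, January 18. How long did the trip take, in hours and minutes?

Departure in UTC: 16:51 − 10:00 = 06:51 on Jan 18.
Arrival in UTC: 21:25 − 6:00 = 15:25 on Jan 18.
Elapsed = 15:25 − 06:51 = 8 hours 34 minutes.

8 hours 34 minutes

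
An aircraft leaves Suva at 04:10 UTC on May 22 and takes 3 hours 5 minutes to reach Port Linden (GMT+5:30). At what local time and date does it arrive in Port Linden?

Departure is given in UTC: 04:10 on May 22.
Add 3 hours 5 minutes → 07:15 UTC.
Port Linden is UTC+5:30: 07:15 + 5:30 = 12:45 on May 22.

12:45 on May 22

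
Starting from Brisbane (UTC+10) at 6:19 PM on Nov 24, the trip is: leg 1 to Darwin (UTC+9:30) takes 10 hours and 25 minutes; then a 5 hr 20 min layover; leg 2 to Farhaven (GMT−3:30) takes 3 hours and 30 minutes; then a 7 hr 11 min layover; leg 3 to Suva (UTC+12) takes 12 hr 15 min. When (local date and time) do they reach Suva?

11:00 AM on November 26

Convert departure to UTC: 6:19 PM − 10:00 = 8:19 AM UTC on Nov 24.
Add 10 hours and 25 minutes leg 1 → 6:44 PM UTC.
Add 5 hours 20 minutes layover in Darwin → 12:04 AM UTC (Nov 25).
Add 3 hours and 30 minutes leg 2 → 3:34 AM UTC.
Add 7 hours and 11 minutes layover in Farhaven → 10:45 AM UTC.
Add 12 hours 15 minutes leg 3 → 11:00 PM UTC.
Suva is UTC+12:00, so local arrival = 11:00 PM + 12:00 = 11:00 AM on Nov 26.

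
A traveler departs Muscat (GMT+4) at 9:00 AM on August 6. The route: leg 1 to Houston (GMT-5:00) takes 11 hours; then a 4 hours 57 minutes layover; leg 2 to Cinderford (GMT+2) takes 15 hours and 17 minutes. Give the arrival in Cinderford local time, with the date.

2:14 PM on August 7

Convert departure to UTC: 9:00 AM − 4:00 = 5:00 AM UTC on Aug 6.
Add 11 hours leg 1 → 4:00 PM UTC.
Add 4 hours 57 minutes layover in Houston → 8:57 PM UTC.
Add 15 hours and 17 minutes leg 2 → 12:14 PM UTC (Aug 7).
Cinderford is UTC+2:00, so local arrival = 12:14 PM + 2:00 = 2:14 PM on Aug 7.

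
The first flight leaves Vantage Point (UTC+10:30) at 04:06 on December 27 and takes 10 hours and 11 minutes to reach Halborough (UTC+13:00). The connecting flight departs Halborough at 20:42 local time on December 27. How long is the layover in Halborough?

3 hours 55 minutes

Convert departure to UTC: 04:06 − 10:30 = 17:36 UTC on Dec 26.
Add 10 hours 11 minutes flight time → 03:47 UTC (Dec 27).
Halborough is UTC+13:00, so local arrival = 03:47 + 13:00 = 16:47 on Dec 27.
Layover = 20:42 − 16:47 = 3 hours 55 minutes.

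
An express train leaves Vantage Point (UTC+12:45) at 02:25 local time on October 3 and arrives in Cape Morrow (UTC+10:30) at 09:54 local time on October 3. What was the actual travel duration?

9 hours 44 minutes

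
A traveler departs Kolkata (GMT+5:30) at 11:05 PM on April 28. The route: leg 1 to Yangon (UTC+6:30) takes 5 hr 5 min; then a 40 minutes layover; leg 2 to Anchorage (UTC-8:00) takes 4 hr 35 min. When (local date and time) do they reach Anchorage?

7:55 PM on April 28

Convert departure to UTC: 11:05 PM − 5:30 = 5:35 PM UTC on Apr 28.
Add 5 hours 5 minutes leg 1 → 10:40 PM UTC.
Add 40 minutes layover in Yangon → 11:20 PM UTC.
Add 4 hours and 35 minutes leg 2 → 3:55 AM UTC (Apr 29).
Anchorage is UTC−8:00, so local arrival = 3:55 AM − 8:00 = 7:55 PM on Apr 28.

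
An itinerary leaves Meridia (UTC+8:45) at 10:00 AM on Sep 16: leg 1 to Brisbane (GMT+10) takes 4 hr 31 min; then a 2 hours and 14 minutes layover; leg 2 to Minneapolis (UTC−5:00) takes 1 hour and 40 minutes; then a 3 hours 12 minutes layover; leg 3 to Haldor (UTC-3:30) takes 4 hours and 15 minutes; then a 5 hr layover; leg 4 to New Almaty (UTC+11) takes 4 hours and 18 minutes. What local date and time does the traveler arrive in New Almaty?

Convert departure to UTC: 10:00 AM − 8:45 = 1:15 AM UTC on Sep 16.
Add 4 hours 31 minutes leg 1 → 5:46 AM UTC.
Add 2 hours 14 minutes layover in Brisbane → 8:00 AM UTC.
Add 1 hour 40 minutes leg 2 → 9:40 AM UTC.
Add 3 hours and 12 minutes layover in Minneapolis → 12:52 PM UTC.
Add 4 hours and 15 minutes leg 3 → 5:07 PM UTC.
Add 5 hours layover in Haldor → 10:07 PM UTC.
Add 4 hours and 18 minutes leg 4 → 2:25 AM UTC (Sep 17).
New Almaty is UTC+11:00, so local arrival = 2:25 AM + 11:00 = 1:25 PM on Sep 17.

1:25 PM on September 17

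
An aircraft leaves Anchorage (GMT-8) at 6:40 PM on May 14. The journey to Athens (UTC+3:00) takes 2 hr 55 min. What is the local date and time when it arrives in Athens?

Convert departure to UTC: 6:40 PM + 8:00 = 2:40 AM UTC on May 15.
Add 2 hours 55 minutes travel time → 5:35 AM UTC.
Athens is UTC+3:00, so local arrival = 5:35 AM + 3:00 = 8:35 AM on May 15.

8:35 AM on May 15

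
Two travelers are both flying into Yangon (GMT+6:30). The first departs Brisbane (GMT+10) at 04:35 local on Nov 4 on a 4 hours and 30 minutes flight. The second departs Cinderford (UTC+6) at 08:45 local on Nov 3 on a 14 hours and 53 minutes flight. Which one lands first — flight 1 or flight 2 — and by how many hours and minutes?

the second, by 5 hours 27 minutes

Flight 1 in UTC: 04:35 − 10:00 = 18:35 on Nov 3.
+4 hours and 30 minutes → arrive 23:05 UTC on Nov 3.
Flight 2 in UTC: 08:45 − 6:00 = 02:45 on Nov 3.
+14 hours and 53 minutes → arrive 17:38 UTC on Nov 3.
Flight 2 lands earlier by 5 hours 27 minutes.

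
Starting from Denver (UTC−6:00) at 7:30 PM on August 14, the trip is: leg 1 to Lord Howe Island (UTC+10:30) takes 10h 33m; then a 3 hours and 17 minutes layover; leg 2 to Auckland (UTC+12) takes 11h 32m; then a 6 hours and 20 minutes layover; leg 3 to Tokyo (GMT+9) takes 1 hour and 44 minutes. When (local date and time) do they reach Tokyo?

Convert departure to UTC: 7:30 PM + 6:00 = 1:30 AM UTC on Aug 15.
Add 10 hours and 33 minutes leg 1 → 12:03 PM UTC.
Add 3 hours 17 minutes layover in Lord Howe Island → 3:20 PM UTC.
Add 11 hours 32 minutes leg 2 → 2:52 AM UTC (Aug 16).
Add 6 hours 20 minutes layover in Auckland → 9:12 AM UTC.
Add 1 hour and 44 minutes leg 3 → 10:56 AM UTC.
Tokyo is UTC+9:00, so local arrival = 10:56 AM + 9:00 = 7:56 PM on Aug 16.

7:56 PM on August 16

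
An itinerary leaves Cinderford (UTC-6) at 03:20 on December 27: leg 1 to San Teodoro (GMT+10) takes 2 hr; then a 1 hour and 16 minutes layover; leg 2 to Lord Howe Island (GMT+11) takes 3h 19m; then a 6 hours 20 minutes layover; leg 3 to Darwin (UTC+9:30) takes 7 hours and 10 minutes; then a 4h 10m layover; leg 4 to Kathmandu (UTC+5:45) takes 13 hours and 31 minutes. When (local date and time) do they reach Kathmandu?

Convert departure to UTC: 03:20 + 6:00 = 09:20 UTC on Dec 27.
Add 2 hours leg 1 → 11:20 UTC.
Add 1 hour and 16 minutes layover in San Teodoro → 12:36 UTC.
Add 3 hours and 19 minutes leg 2 → 15:55 UTC.
Add 6 hours 20 minutes layover in Lord Howe Island → 22:15 UTC.
Add 7 hours 10 minutes leg 3 → 05:25 UTC (Dec 28).
Add 4 hours 10 minutes layover in Darwin → 09:35 UTC.
Add 13 hours 31 minutes leg 4 → 23:06 UTC.
Kathmandu is UTC+5:45, so local arrival = 23:06 + 5:45 = 04:51 on Dec 29.

04:51 on Dec 29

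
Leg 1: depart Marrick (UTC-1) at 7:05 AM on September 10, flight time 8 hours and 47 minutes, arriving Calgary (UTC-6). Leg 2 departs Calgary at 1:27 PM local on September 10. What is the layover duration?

Convert departure to UTC: 7:05 AM + 1:00 = 8:05 AM UTC on Sep 10.
Add 8 hours 47 minutes flight time → 4:52 PM UTC.
Calgary is UTC−6:00, so local arrival = 4:52 PM − 6:00 = 10:52 AM on Sep 10.
Layover = 1:27 PM − 10:52 AM = 2 hours 35 minutes.

2 hours 35 minutes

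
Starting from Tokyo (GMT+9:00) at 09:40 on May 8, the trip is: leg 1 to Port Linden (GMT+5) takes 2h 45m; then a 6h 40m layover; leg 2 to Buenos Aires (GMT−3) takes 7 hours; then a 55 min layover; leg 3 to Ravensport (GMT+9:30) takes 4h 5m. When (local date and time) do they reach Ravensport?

07:35 on May 9

Convert departure to UTC: 09:40 − 9:00 = 00:40 UTC on May 8.
Add 2 hours 45 minutes leg 1 → 03:25 UTC.
Add 6 hours 40 minutes layover in Port Linden → 10:05 UTC.
Add 7 hours leg 2 → 17:05 UTC.
Add 55 minutes layover in Buenos Aires → 18:00 UTC.
Add 4 hours and 5 minutes leg 3 → 22:05 UTC.
Ravensport is UTC+9:30, so local arrival = 22:05 + 9:30 = 07:35 on May 9.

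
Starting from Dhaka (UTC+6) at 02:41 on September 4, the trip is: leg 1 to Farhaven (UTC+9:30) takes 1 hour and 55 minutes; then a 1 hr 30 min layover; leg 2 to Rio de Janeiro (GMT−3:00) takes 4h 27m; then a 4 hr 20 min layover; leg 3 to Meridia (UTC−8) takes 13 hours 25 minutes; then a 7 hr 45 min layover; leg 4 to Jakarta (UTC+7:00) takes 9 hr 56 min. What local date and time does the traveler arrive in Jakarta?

22:59 on September 5

Convert departure to UTC: 02:41 − 6:00 = 20:41 UTC on Sep 3.
Add 1 hour 55 minutes leg 1 → 22:36 UTC.
Add 1 hour 30 minutes layover in Farhaven → 00:06 UTC (Sep 4).
Add 4 hours and 27 minutes leg 2 → 04:33 UTC.
Add 4 hours 20 minutes layover in Rio de Janeiro → 08:53 UTC.
Add 13 hours 25 minutes leg 3 → 22:18 UTC.
Add 7 hours and 45 minutes layover in Meridia → 06:03 UTC (Sep 5).
Add 9 hours and 56 minutes leg 4 → 15:59 UTC.
Jakarta is UTC+7:00, so local arrival = 15:59 + 7:00 = 22:59 on Sep 5.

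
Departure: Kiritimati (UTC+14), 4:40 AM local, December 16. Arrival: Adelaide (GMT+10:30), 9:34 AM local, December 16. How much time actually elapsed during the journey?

8 hours 24 minutes

Adelaide is 3:30 behind Kiritimati.
Clock-face elapsed time (ignoring zones) is 4 hours 54 minutes.
Actual elapsed = 4 hours 54 minutes + 3:30 = 8 hours 24 minutes.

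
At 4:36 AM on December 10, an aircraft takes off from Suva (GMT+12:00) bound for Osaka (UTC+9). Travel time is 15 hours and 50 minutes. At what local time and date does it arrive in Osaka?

Osaka is 3:00 behind Suva.
After 15 hours and 50 minutes it is 8:26 PM in Suva.
Shift by the zone difference: 8:26 PM − 3:00 = 5:26 PM on Dec 10 in Osaka.

5:26 PM on Dec 10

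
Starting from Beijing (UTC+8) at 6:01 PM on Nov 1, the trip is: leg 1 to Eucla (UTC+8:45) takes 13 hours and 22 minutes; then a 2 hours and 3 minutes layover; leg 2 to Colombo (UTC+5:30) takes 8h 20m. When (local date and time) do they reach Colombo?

3:16 PM on November 2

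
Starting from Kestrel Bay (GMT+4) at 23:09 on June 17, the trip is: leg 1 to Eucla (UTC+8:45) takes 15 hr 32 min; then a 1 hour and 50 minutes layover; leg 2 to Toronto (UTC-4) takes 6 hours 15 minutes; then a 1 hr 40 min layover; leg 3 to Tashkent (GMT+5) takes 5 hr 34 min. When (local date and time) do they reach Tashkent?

Convert departure to UTC: 23:09 − 4:00 = 19:09 UTC on Jun 17.
Add 15 hours 32 minutes leg 1 → 10:41 UTC (Jun 18).
Add 1 hour and 50 minutes layover in Eucla → 12:31 UTC.
Add 6 hours 15 minutes leg 2 → 18:46 UTC.
Add 1 hour and 40 minutes layover in Toronto → 20:26 UTC.
Add 5 hours 34 minutes leg 3 → 02:00 UTC (Jun 19).
Tashkent is UTC+5:00, so local arrival = 02:00 + 5:00 = 07:00 on Jun 19.

07:00 on Jun 19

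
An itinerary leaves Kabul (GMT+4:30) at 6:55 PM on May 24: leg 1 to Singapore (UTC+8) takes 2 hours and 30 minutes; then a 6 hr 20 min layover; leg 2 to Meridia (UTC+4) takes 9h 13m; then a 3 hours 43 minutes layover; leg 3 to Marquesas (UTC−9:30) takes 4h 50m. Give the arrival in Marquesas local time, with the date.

7:31 AM on May 25

Convert departure to UTC: 6:55 PM − 4:30 = 2:25 PM UTC on May 24.
Add 2 hours and 30 minutes leg 1 → 4:55 PM UTC.
Add 6 hours and 20 minutes layover in Singapore → 11:15 PM UTC.
Add 9 hours 13 minutes leg 2 → 8:28 AM UTC (May 25).
Add 3 hours and 43 minutes layover in Meridia → 12:11 PM UTC.
Add 4 hours 50 minutes leg 3 → 5:01 PM UTC.
Marquesas is UTC−9:30, so local arrival = 5:01 PM − 9:30 = 7:31 AM on May 25.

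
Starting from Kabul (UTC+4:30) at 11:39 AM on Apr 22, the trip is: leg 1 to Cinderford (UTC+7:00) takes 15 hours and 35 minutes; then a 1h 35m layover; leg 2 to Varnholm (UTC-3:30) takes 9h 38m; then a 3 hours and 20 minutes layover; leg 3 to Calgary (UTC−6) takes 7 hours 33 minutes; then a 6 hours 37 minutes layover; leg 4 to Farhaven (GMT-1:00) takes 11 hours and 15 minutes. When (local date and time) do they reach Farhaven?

1:42 PM on April 24

Convert departure to UTC: 11:39 AM − 4:30 = 7:09 AM UTC on Apr 22.
Add 15 hours 35 minutes leg 1 → 10:44 PM UTC.
Add 1 hour 35 minutes layover in Cinderford → 12:19 AM UTC (Apr 23).
Add 9 hours and 38 minutes leg 2 → 9:57 AM UTC.
Add 3 hours and 20 minutes layover in Varnholm → 1:17 PM UTC.
Add 7 hours and 33 minutes leg 3 → 8:50 PM UTC.
Add 6 hours 37 minutes layover in Calgary → 3:27 AM UTC (Apr 24).
Add 11 hours and 15 minutes leg 4 → 2:42 PM UTC.
Farhaven is UTC−1:00, so local arrival = 2:42 PM − 1:00 = 1:42 PM on Apr 24.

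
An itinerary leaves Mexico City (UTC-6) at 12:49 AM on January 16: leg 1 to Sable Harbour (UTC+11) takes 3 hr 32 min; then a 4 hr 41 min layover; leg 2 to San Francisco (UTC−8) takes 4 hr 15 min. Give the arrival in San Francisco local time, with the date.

Convert departure to UTC: 12:49 AM + 6:00 = 6:49 AM UTC on Jan 16.
Add 3 hours and 32 minutes leg 1 → 10:21 AM UTC.
Add 4 hours 41 minutes layover in Sable Harbour → 3:02 PM UTC.
Add 4 hours 15 minutes leg 2 → 7:17 PM UTC.
San Francisco is UTC−8:00, so local arrival = 7:17 PM − 8:00 = 11:17 AM on Jan 16.

11:17 AM on Jan 16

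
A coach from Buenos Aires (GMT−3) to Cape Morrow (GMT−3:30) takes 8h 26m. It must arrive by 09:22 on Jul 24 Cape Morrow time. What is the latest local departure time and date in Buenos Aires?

01:26 on Jul 24

Target arrival in UTC: 09:22 + 3:30 = 12:52 on Jul 24.
Subtract 8 hours 26 minutes → departure 04:26 UTC on Jul 24.
Buenos Aires is UTC−3:00: 04:26 − 3:00 = 01:26 on Jul 24.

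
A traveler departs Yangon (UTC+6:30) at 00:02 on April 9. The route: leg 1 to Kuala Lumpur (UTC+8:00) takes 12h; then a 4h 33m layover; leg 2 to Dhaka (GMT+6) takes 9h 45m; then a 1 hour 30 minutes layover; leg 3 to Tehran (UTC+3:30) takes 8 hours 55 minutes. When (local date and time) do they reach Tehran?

Convert departure to UTC: 00:02 − 6:30 = 17:32 UTC on Apr 8.
Add 12 hours leg 1 → 05:32 UTC (Apr 9).
Add 4 hours and 33 minutes layover in Kuala Lumpur → 10:05 UTC.
Add 9 hours and 45 minutes leg 2 → 19:50 UTC.
Add 1 hour and 30 minutes layover in Dhaka → 21:20 UTC.
Add 8 hours and 55 minutes leg 3 → 06:15 UTC (Apr 10).
Tehran is UTC+3:30, so local arrival = 06:15 + 3:30 = 09:45 on Apr 10.

09:45 on Apr 10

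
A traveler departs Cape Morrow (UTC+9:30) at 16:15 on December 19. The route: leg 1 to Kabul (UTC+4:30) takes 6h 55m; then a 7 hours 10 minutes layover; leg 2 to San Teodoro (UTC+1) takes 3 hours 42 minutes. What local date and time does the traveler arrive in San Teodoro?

01:32 on December 20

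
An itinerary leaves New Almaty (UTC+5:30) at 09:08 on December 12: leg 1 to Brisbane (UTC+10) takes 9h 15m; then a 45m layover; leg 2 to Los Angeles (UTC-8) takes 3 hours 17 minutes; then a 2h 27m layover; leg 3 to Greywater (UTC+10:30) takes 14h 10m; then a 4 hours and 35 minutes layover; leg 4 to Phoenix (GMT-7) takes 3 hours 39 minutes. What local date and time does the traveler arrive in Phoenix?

10:46 on Dec 13

Convert departure to UTC: 09:08 − 5:30 = 03:38 UTC on Dec 12.
Add 9 hours and 15 minutes leg 1 → 12:53 UTC.
Add 45 minutes layover in Brisbane → 13:38 UTC.
Add 3 hours 17 minutes leg 2 → 16:55 UTC.
Add 2 hours and 27 minutes layover in Los Angeles → 19:22 UTC.
Add 14 hours 10 minutes leg 3 → 09:32 UTC (Dec 13).
Add 4 hours and 35 minutes layover in Greywater → 14:07 UTC.
Add 3 hours 39 minutes leg 4 → 17:46 UTC.
Phoenix is UTC−7:00, so local arrival = 17:46 − 7:00 = 10:46 on Dec 13.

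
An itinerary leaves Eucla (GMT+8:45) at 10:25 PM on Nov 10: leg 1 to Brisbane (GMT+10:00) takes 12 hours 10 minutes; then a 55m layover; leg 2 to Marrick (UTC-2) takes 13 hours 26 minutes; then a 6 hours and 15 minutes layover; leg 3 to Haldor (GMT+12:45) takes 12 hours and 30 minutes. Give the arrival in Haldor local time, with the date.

11:41 PM on Nov 12

Convert departure to UTC: 10:25 PM − 8:45 = 1:40 PM UTC on Nov 10.
Add 12 hours 10 minutes leg 1 → 1:50 AM UTC (Nov 11).
Add 55 minutes layover in Brisbane → 2:45 AM UTC.
Add 13 hours and 26 minutes leg 2 → 4:11 PM UTC.
Add 6 hours and 15 minutes layover in Marrick → 10:26 PM UTC.
Add 12 hours and 30 minutes leg 3 → 10:56 AM UTC (Nov 12).
Haldor is UTC+12:45, so local arrival = 10:56 AM + 12:45 = 11:41 PM on Nov 12.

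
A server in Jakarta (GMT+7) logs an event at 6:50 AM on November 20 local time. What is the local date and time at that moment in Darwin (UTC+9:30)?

In UTC: 6:50 AM − 7:00 = 11:50 PM on Nov 19.
Darwin is UTC+9:30: 11:50 PM + 9:30 = 9:20 AM on Nov 20.

9:20 AM on November 20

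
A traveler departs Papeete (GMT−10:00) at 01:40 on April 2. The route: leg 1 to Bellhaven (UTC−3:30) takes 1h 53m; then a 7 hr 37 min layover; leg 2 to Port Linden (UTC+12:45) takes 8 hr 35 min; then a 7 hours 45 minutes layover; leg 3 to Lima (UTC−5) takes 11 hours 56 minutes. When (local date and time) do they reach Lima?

20:26 on April 3

Convert departure to UTC: 01:40 + 10:00 = 11:40 UTC on Apr 2.
Add 1 hour 53 minutes leg 1 → 13:33 UTC.
Add 7 hours 37 minutes layover in Bellhaven → 21:10 UTC.
Add 8 hours and 35 minutes leg 2 → 05:45 UTC (Apr 3).
Add 7 hours 45 minutes layover in Port Linden → 13:30 UTC.
Add 11 hours and 56 minutes leg 3 → 01:26 UTC (Apr 4).
Lima is UTC−5:00, so local arrival = 01:26 − 5:00 = 20:26 on Apr 3.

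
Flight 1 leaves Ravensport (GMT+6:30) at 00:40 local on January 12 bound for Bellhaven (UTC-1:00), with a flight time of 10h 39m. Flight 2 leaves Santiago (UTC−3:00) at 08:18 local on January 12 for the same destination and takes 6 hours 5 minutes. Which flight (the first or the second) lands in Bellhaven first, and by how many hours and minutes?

the first, by 12 hours 34 minutes

Flight 1 in UTC: 00:40 − 6:30 = 18:10 on Jan 11.
+10 hours 39 minutes → arrive 04:49 UTC on Jan 12.
Flight 2 in UTC: 08:18 + 3:00 = 11:18 on Jan 12.
+6 hours 5 minutes → arrive 17:23 UTC on Jan 12.
Flight 1 lands earlier by 12 hours 34 minutes.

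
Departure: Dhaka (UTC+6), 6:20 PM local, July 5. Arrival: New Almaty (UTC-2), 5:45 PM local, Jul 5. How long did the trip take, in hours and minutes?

Departure in UTC: 6:20 PM − 6:00 = 12:20 PM on Jul 5.
Arrival in UTC: 5:45 PM + 2:00 = 7:45 PM on Jul 5.
Elapsed = 7:45 PM − 12:20 PM = 7 hours 25 minutes.

7 hours 25 minutes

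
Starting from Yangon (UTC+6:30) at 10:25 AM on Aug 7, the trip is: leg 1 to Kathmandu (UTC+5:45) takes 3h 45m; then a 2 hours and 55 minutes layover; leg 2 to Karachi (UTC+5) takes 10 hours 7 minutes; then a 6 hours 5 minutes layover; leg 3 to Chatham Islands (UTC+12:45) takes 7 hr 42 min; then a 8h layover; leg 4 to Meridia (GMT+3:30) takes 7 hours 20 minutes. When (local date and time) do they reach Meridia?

Convert departure to UTC: 10:25 AM − 6:30 = 3:55 AM UTC on Aug 7.
Add 3 hours and 45 minutes leg 1 → 7:40 AM UTC.
Add 2 hours 55 minutes layover in Kathmandu → 10:35 AM UTC.
Add 10 hours and 7 minutes leg 2 → 8:42 PM UTC.
Add 6 hours and 5 minutes layover in Karachi → 2:47 AM UTC (Aug 8).
Add 7 hours 42 minutes leg 3 → 10:29 AM UTC.
Add 8 hours layover in Chatham Islands → 6:29 PM UTC.
Add 7 hours and 20 minutes leg 4 → 1:49 AM UTC (Aug 9).
Meridia is UTC+3:30, so local arrival = 1:49 AM + 3:30 = 5:19 AM on Aug 9.

5:19 AM on August 9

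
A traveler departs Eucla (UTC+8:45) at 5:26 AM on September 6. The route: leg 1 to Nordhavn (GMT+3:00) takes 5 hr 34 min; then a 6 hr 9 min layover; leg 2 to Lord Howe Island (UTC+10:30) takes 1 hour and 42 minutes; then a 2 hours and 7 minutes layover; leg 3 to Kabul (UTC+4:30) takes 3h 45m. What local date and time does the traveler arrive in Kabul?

8:28 PM on September 6

Convert departure to UTC: 5:26 AM − 8:45 = 8:41 PM UTC on Sep 5.
Add 5 hours and 34 minutes leg 1 → 2:15 AM UTC (Sep 6).
Add 6 hours and 9 minutes layover in Nordhavn → 8:24 AM UTC.
Add 1 hour and 42 minutes leg 2 → 10:06 AM UTC.
Add 2 hours and 7 minutes layover in Lord Howe Island → 12:13 PM UTC.
Add 3 hours 45 minutes leg 3 → 3:58 PM UTC.
Kabul is UTC+4:30, so local arrival = 3:58 PM + 4:30 = 8:28 PM on Sep 6.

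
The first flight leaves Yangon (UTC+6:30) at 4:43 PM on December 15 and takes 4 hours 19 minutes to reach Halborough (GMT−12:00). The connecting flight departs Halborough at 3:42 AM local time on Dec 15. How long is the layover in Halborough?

1 hour 10 minutes

Convert departure to UTC: 4:43 PM − 6:30 = 10:13 AM UTC on Dec 15.
Add 4 hours and 19 minutes flight time → 2:32 PM UTC.
Halborough is UTC−12:00, so local arrival = 2:32 PM − 12:00 = 2:32 AM on Dec 15.
Layover = 3:42 AM − 2:32 AM = 1 hour 10 minutes.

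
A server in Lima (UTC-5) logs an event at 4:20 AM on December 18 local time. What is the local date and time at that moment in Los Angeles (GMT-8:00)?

1:20 AM on Dec 18

In UTC: 4:20 AM + 5:00 = 9:20 AM on Dec 18.
Los Angeles is UTC−8:00: 9:20 AM − 8:00 = 1:20 AM on Dec 18.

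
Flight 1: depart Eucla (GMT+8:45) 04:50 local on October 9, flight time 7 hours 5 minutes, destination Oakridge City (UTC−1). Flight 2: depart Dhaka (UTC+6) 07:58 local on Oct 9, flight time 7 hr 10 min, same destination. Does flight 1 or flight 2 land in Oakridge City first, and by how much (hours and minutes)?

Flight 1 in UTC: 04:50 − 8:45 = 20:05 on Oct 8.
+7 hours 5 minutes → arrive 03:10 UTC on Oct 9.
Flight 2 in UTC: 07:58 − 6:00 = 01:58 on Oct 9.
+7 hours and 10 minutes → arrive 09:08 UTC on Oct 9.
Flight 1 lands earlier by 5 hours 58 minutes.

the first, by 5 hours 58 minutes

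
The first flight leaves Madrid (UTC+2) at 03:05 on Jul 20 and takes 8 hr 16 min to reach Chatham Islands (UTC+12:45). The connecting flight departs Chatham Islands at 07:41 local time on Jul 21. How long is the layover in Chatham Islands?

Convert departure to UTC: 03:05 − 2:00 = 01:05 UTC on Jul 20.
Add 8 hours 16 minutes flight time → 09:21 UTC.
Chatham Islands is UTC+12:45, so local arrival = 09:21 + 12:45 = 22:06 on Jul 20.
Layover = 07:41 − 22:06 (+1 day) = 9 hours 35 minutes.

9 hours 35 minutes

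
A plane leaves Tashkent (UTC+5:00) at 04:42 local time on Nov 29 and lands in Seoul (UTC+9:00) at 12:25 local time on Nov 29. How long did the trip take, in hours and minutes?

Departure in UTC: 04:42 − 5:00 = 23:42 on Nov 28.
Arrival in UTC: 12:25 − 9:00 = 03:25 on Nov 29.
Elapsed = 03:25 − 23:42 (+1 day) = 3 hours 43 minutes.

3 hours 43 minutes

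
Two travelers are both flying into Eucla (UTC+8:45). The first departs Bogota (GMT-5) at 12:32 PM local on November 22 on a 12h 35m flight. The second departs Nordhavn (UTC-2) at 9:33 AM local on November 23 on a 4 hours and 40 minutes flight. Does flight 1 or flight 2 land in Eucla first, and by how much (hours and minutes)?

the first, by 10 hours 6 minutes

Flight 1 in UTC: 12:32 PM + 5:00 = 5:32 PM on Nov 22.
+12 hours 35 minutes → arrive 6:07 AM UTC on Nov 23.
Flight 2 in UTC: 9:33 AM + 2:00 = 11:33 AM on Nov 23.
+4 hours and 40 minutes → arrive 4:13 PM UTC on Nov 23.
Flight 1 lands earlier by 10 hours 6 minutes.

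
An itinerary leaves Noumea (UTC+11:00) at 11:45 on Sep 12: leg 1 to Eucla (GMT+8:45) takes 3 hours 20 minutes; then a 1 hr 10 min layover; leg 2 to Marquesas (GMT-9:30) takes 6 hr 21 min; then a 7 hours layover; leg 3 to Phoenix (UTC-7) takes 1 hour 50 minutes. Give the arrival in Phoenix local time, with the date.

13:26 on Sep 12

Convert departure to UTC: 11:45 − 11:00 = 00:45 UTC on Sep 12.
Add 3 hours and 20 minutes leg 1 → 04:05 UTC.
Add 1 hour 10 minutes layover in Eucla → 05:15 UTC.
Add 6 hours and 21 minutes leg 2 → 11:36 UTC.
Add 7 hours layover in Marquesas → 18:36 UTC.
Add 1 hour 50 minutes leg 3 → 20:26 UTC.
Phoenix is UTC−7:00, so local arrival = 20:26 − 7:00 = 13:26 on Sep 12.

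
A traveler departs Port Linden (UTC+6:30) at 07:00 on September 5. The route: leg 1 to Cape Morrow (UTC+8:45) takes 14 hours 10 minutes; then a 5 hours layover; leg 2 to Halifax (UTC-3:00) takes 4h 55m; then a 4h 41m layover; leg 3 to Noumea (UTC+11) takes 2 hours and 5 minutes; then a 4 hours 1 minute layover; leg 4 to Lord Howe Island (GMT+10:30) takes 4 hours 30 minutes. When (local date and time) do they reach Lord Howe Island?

Convert departure to UTC: 07:00 − 6:30 = 00:30 UTC on Sep 5.
Add 14 hours 10 minutes leg 1 → 14:40 UTC.
Add 5 hours layover in Cape Morrow → 19:40 UTC.
Add 4 hours and 55 minutes leg 2 → 00:35 UTC (Sep 6).
Add 4 hours 41 minutes layover in Halifax → 05:16 UTC.
Add 2 hours and 5 minutes leg 3 → 07:21 UTC.
Add 4 hours and 1 minute layover in Noumea → 11:22 UTC.
Add 4 hours 30 minutes leg 4 → 15:52 UTC.
Lord Howe Island is UTC+10:30, so local arrival = 15:52 + 10:30 = 02:22 on Sep 7.

02:22 on Sep 7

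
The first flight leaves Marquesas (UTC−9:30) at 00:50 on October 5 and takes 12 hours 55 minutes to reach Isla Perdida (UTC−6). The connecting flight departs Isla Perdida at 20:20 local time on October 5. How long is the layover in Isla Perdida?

Convert departure to UTC: 00:50 + 9:30 = 10:20 UTC on Oct 5.
Add 12 hours 55 minutes flight time → 23:15 UTC.
Isla Perdida is UTC−6:00, so local arrival = 23:15 − 6:00 = 17:15 on Oct 5.
Layover = 20:20 − 17:15 = 3 hours 5 minutes.

3 hours 5 minutes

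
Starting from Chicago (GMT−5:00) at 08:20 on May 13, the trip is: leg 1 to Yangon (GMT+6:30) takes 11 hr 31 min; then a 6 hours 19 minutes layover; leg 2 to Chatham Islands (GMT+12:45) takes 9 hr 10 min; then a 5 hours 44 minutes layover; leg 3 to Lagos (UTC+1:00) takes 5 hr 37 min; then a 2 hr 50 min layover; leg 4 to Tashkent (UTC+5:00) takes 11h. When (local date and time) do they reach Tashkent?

22:31 on May 15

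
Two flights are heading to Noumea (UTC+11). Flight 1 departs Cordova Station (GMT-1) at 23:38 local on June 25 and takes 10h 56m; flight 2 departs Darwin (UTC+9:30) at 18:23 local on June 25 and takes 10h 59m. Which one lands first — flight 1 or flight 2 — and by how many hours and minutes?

the second, by 15 hours 42 minutes

Flight 1 in UTC: 23:38 + 1:00 = 00:38 on Jun 26.
+10 hours and 56 minutes → arrive 11:34 UTC on Jun 26.
Flight 2 in UTC: 18:23 − 9:30 = 08:53 on Jun 25.
+10 hours 59 minutes → arrive 19:52 UTC on Jun 25.
Flight 2 lands earlier by 15 hours 42 minutes.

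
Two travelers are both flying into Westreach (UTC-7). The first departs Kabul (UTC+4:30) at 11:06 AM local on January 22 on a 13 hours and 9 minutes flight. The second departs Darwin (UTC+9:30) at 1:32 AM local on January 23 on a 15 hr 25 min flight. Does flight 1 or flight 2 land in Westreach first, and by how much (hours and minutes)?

Flight 1 in UTC: 11:06 AM − 4:30 = 6:36 AM on Jan 22.
+13 hours and 9 minutes → arrive 7:45 PM UTC on Jan 22.
Flight 2 in UTC: 1:32 AM − 9:30 = 4:02 PM on Jan 22.
+15 hours 25 minutes → arrive 7:27 AM UTC on Jan 23.
Flight 1 lands earlier by 11 hours 42 minutes.

the first, by 11 hours 42 minutes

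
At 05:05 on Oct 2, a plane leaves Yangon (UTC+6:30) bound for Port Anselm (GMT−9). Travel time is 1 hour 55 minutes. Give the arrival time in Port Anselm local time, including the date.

15:30 on Oct 1

Convert departure to UTC: 05:05 − 6:30 = 22:35 UTC on Oct 1.
Add 1 hour 55 minutes travel time → 00:30 UTC (Oct 2).
Port Anselm is UTC−9:00, so local arrival = 00:30 − 9:00 = 15:30 on Oct 1.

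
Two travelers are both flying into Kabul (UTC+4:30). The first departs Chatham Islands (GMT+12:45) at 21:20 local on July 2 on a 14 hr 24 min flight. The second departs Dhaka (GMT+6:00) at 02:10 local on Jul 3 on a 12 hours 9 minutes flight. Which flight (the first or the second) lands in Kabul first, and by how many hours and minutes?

the first, by 9 hours 20 minutes

Flight 1 in UTC: 21:20 − 12:45 = 08:35 on Jul 2.
+14 hours 24 minutes → arrive 22:59 UTC on Jul 2.
Flight 2 in UTC: 02:10 − 6:00 = 20:10 on Jul 2.
+12 hours 9 minutes → arrive 08:19 UTC on Jul 3.
Flight 1 lands earlier by 9 hours 20 minutes.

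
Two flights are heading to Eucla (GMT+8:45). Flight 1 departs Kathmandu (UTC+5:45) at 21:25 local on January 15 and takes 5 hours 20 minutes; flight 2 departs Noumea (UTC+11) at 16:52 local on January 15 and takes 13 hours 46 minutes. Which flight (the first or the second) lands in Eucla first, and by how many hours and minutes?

Flight 1 in UTC: 21:25 − 5:45 = 15:40 on Jan 15.
+5 hours 20 minutes → arrive 21:00 UTC on Jan 15.
Flight 2 in UTC: 16:52 − 11:00 = 05:52 on Jan 15.
+13 hours 46 minutes → arrive 19:38 UTC on Jan 15.
Flight 2 lands earlier by 1 hour 22 minutes.

the second, by 1 hour 22 minutes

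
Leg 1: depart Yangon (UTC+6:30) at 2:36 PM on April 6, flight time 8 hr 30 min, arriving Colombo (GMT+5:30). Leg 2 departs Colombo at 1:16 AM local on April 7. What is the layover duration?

Convert departure to UTC: 2:36 PM − 6:30 = 8:06 AM UTC on Apr 6.
Add 8 hours 30 minutes flight time → 4:36 PM UTC.
Colombo is UTC+5:30, so local arrival = 4:36 PM + 5:30 = 10:06 PM on Apr 6.
Layover = 1:16 AM − 10:06 PM (+1 day) = 3 hours 10 minutes.

3 hours 10 minutes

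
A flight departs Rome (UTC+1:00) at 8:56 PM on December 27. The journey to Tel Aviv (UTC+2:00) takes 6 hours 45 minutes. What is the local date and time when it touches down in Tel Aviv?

4:41 AM on December 28

Convert departure to UTC: 8:56 PM − 1:00 = 7:56 PM UTC on Dec 27.
Add 6 hours and 45 minutes travel time → 2:41 AM UTC (Dec 28).
Tel Aviv is UTC+2:00, so local arrival = 2:41 AM + 2:00 = 4:41 AM on Dec 28.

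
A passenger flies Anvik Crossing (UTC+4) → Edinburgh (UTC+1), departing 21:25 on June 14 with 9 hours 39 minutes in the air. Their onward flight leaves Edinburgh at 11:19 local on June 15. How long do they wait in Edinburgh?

Convert departure to UTC: 21:25 − 4:00 = 17:25 UTC on Jun 14.
Add 9 hours 39 minutes flight time → 03:04 UTC (Jun 15).
Edinburgh is UTC+1:00, so local arrival = 03:04 + 1:00 = 04:04 on Jun 15.
Layover = 11:19 − 04:04 = 7 hours 15 minutes.

7 hours 15 minutes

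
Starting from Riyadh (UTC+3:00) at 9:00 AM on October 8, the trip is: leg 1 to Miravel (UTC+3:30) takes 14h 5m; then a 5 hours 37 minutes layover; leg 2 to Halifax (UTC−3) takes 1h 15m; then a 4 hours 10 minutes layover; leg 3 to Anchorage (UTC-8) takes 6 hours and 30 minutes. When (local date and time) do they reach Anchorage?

Convert departure to UTC: 9:00 AM − 3:00 = 6:00 AM UTC on Oct 8.
Add 14 hours and 5 minutes leg 1 → 8:05 PM UTC.
Add 5 hours 37 minutes layover in Miravel → 1:42 AM UTC (Oct 9).
Add 1 hour 15 minutes leg 2 → 2:57 AM UTC.
Add 4 hours 10 minutes layover in Halifax → 7:07 AM UTC.
Add 6 hours 30 minutes leg 3 → 1:37 PM UTC.
Anchorage is UTC−8:00, so local arrival = 1:37 PM − 8:00 = 5:37 AM on Oct 9.

5:37 AM on October 9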